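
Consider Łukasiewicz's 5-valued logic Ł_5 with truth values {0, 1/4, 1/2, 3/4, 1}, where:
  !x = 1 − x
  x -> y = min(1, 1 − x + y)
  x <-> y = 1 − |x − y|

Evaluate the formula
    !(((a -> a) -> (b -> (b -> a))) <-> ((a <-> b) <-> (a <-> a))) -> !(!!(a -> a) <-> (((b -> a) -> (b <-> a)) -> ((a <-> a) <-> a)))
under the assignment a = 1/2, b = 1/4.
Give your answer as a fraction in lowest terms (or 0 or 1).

a -> a = 1/2 -> 1/2 = 1
b -> a = 1/4 -> 1/2 = 1
b -> (b -> a) = 1/4 -> 1 = 1
(a -> a) -> (b -> (b -> a)) = 1 -> 1 = 1
a <-> b = 1/2 <-> 1/4 = 3/4
a <-> a = 1/2 <-> 1/2 = 1
(a <-> b) <-> (a <-> a) = 3/4 <-> 1 = 3/4
((a -> a) -> (b -> (b -> a))) <-> ((a <-> b) <-> (a <-> a)) = 1 <-> 3/4 = 3/4
!(((a -> a) -> (b -> (b -> a))) <-> ((a <-> b) <-> (a <-> a))) = !3/4 = 1/4
a -> a = 1/2 -> 1/2 = 1
!(a -> a) = !1 = 0
!!(a -> a) = !0 = 1
b -> a = 1/4 -> 1/2 = 1
b <-> a = 1/4 <-> 1/2 = 3/4
(b -> a) -> (b <-> a) = 1 -> 3/4 = 3/4
a <-> a = 1/2 <-> 1/2 = 1
(a <-> a) <-> a = 1 <-> 1/2 = 1/2
((b -> a) -> (b <-> a)) -> ((a <-> a) <-> a) = 3/4 -> 1/2 = 3/4
!!(a -> a) <-> (((b -> a) -> (b <-> a)) -> ((a <-> a) <-> a)) = 1 <-> 3/4 = 3/4
!(!!(a -> a) <-> (((b -> a) -> (b <-> a)) -> ((a <-> a) <-> a))) = !3/4 = 1/4
!(((a -> a) -> (b -> (b -> a))) <-> ((a <-> b) <-> (a <-> a))) -> !(!!(a -> a) <-> (((b -> a) -> (b <-> a)) -> ((a <-> a) <-> a))) = 1/4 -> 1/4 = 1

1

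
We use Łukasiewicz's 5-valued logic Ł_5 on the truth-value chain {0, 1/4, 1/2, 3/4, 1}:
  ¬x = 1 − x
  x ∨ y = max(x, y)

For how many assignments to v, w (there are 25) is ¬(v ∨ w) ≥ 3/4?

value 1: 1 assignment (counts)
value 3/4: 3 assignments (counts)
value 1/2: 5 assignments
value 1/4: 7 assignments
value 0: 9 assignments
So 4 of the 25 assignments meet the threshold.

4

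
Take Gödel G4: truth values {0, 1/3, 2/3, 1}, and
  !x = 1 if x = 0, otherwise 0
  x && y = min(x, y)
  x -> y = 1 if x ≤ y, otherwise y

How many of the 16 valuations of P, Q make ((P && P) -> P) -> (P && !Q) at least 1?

P = 0, Q = 0 ↦ 0  <
P = 0, Q = 1/3 ↦ 0  <
P = 0, Q = 2/3 ↦ 0  <
P = 0, Q = 1 ↦ 0  <
P = 1/3, Q = 0 ↦ 1/3  <
P = 1/3, Q = 1/3 ↦ 0  <
P = 1/3, Q = 2/3 ↦ 0  <
P = 1/3, Q = 1 ↦ 0  <
P = 2/3, Q = 0 ↦ 2/3  <
P = 2/3, Q = 1/3 ↦ 0  <
P = 2/3, Q = 2/3 ↦ 0  <
P = 2/3, Q = 1 ↦ 0  <
P = 1, Q = 0 ↦ 1  ≥
P = 1, Q = 1/3 ↦ 0  <
P = 1, Q = 2/3 ↦ 0  <
P = 1, Q = 1 ↦ 0  <
So 1 of the 16 assignments meets the threshold.

1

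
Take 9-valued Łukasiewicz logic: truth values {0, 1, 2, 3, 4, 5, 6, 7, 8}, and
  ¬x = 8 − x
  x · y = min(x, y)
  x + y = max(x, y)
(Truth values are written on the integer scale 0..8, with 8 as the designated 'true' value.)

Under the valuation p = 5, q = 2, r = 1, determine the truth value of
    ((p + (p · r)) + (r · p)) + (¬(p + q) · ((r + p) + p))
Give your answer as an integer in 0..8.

5

p · r = 5 · 1 = 1
p + (p · r) = 5 + 1 = 5
r · p = 1 · 5 = 1
(p + (p · r)) + (r · p) = 5 + 1 = 5
p + q = 5 + 2 = 5
¬(p + q) = ¬5 = 3
r + p = 1 + 5 = 5
(r + p) + p = 5 + 5 = 5
¬(p + q) · ((r + p) + p) = 3 · 5 = 3
((p + (p · r)) + (r · p)) + (¬(p + q) · ((r + p) + p)) = 5 + 3 = 5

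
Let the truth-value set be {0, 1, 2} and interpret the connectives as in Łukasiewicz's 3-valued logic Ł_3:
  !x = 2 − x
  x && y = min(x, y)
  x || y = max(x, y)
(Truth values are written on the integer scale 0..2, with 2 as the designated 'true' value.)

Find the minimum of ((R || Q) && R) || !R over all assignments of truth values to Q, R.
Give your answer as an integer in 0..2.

Take Q = 0, R = 1:
R || Q = 1 || 0 = 1
(R || Q) && R = 1 && 1 = 1
!R = !1 = 1
((R || Q) && R) || !R = 1 || 1 = 1
No assignment yields a value below 1, so this is the minimum.

1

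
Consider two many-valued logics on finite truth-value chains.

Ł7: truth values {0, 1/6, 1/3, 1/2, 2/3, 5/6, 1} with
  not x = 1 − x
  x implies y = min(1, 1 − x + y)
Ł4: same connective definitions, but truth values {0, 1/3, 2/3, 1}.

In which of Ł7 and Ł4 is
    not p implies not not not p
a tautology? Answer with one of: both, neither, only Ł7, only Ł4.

In Ł7: every assignment gives 1 — tautology.
In Ł4: every assignment gives 1 — tautology.

both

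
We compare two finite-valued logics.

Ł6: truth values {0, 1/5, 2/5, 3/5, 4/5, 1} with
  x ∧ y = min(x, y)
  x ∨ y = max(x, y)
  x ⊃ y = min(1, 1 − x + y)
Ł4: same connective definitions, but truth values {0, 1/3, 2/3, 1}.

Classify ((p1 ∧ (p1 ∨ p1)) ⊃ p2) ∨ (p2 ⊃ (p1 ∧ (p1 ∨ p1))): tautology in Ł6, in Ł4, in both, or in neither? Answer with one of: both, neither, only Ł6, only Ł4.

In Ł6: every assignment gives 1 — tautology.
In Ł4: every assignment gives 1 — tautology.

both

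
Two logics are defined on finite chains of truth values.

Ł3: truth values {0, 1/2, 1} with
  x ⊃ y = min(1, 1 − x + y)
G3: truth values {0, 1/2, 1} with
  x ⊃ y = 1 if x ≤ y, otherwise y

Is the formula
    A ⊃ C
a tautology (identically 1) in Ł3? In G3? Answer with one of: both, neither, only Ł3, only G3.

neither

In Ł3: at A = 1/2, C = 0 the value is 1/2 — not a tautology.
In G3: at A = 1/2, C = 0 the value is 0 — not a tautology.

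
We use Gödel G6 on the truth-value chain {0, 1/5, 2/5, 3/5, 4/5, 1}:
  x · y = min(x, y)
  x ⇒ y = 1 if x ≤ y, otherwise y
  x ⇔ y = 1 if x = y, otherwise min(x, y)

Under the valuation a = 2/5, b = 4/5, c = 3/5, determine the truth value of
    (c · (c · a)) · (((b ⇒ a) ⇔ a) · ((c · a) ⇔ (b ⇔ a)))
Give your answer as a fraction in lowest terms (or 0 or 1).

2/5

c · a = 3/5 · 2/5 = 2/5
c · (c · a) = 3/5 · 2/5 = 2/5
b ⇒ a = 4/5 ⇒ 2/5 = 2/5
(b ⇒ a) ⇔ a = 2/5 ⇔ 2/5 = 1
c · a = 3/5 · 2/5 = 2/5
b ⇔ a = 4/5 ⇔ 2/5 = 2/5
(c · a) ⇔ (b ⇔ a) = 2/5 ⇔ 2/5 = 1
((b ⇒ a) ⇔ a) · ((c · a) ⇔ (b ⇔ a)) = 1 · 1 = 1
(c · (c · a)) · (((b ⇒ a) ⇔ a) · ((c · a) ⇔ (b ⇔ a))) = 2/5 · 1 = 2/5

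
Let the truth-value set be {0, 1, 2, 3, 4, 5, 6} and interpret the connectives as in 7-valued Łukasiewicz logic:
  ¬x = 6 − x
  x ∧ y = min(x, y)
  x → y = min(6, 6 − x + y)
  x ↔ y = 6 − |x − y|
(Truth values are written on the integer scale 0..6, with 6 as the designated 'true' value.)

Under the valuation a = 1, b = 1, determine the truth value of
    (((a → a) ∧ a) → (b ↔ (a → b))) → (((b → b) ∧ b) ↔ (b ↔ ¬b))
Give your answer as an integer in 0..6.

5

a → a = 1 → 1 = 6
(a → a) ∧ a = 6 ∧ 1 = 1
a → b = 1 → 1 = 6
b ↔ (a → b) = 1 ↔ 6 = 1
((a → a) ∧ a) → (b ↔ (a → b)) = 1 → 1 = 6
b → b = 1 → 1 = 6
(b → b) ∧ b = 6 ∧ 1 = 1
¬b = ¬1 = 5
b ↔ ¬b = 1 ↔ 5 = 2
((b → b) ∧ b) ↔ (b ↔ ¬b) = 1 ↔ 2 = 5
(((a → a) ∧ a) → (b ↔ (a → b))) → (((b → b) ∧ b) ↔ (b ↔ ¬b)) = 6 → 5 = 5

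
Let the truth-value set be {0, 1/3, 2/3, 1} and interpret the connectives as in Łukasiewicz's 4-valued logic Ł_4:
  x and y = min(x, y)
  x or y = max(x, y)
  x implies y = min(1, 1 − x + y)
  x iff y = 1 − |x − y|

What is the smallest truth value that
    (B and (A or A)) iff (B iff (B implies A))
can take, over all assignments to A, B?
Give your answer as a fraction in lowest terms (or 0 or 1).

1/3

Take A = 0, B = 1/3:
A or A = 0 or 0 = 0
B and (A or A) = 1/3 and 0 = 0
B implies A = 1/3 implies 0 = 2/3
B iff (B implies A) = 1/3 iff 2/3 = 2/3
(B and (A or A)) iff (B iff (B implies A)) = 0 iff 2/3 = 1/3
No assignment yields a value below 1/3, so this is the minimum.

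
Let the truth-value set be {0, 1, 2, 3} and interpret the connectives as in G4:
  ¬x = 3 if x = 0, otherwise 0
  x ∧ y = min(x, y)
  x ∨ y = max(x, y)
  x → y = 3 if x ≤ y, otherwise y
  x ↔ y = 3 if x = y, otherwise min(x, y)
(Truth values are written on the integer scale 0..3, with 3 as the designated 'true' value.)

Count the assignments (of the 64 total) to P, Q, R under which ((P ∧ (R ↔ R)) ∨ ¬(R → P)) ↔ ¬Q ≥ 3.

value 3: 10 assignments (counts)
value 2: 4 assignments
value 1: 4 assignments
value 0: 46 assignments
So 10 of the 64 assignments meet the threshold.

10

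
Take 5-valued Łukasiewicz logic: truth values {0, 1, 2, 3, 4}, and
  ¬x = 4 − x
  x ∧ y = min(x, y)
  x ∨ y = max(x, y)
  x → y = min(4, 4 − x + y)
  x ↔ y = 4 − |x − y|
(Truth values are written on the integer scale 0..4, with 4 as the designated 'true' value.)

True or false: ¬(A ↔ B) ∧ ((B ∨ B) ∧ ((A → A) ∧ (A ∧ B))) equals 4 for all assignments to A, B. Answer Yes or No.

Counterexample: take A = 0, B = 0.
A ↔ B = 0 ↔ 0 = 4
¬(A ↔ B) = ¬4 = 0
B ∨ B = 0 ∨ 0 = 0
A → A = 0 → 0 = 4
A ∧ B = 0 ∧ 0 = 0
(A → A) ∧ (A ∧ B) = 4 ∧ 0 = 0
(B ∨ B) ∧ ((A → A) ∧ (A ∧ B)) = 0 ∧ 0 = 0
¬(A ↔ B) ∧ ((B ∨ B) ∧ ((A → A) ∧ (A ∧ B))) = 0 ∧ 0 = 0
This gives 0 ≠ 4.

No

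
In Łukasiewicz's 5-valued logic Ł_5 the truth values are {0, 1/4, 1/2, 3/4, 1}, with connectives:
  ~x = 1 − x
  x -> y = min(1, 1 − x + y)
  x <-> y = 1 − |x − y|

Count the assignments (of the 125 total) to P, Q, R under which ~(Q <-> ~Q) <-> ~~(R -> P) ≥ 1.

37

value 1: 37 assignments (counts)
value 3/4: 22 assignments
value 1/2: 41 assignments
value 1/4: 8 assignments
value 0: 17 assignments
So 37 of the 125 assignments meet the threshold.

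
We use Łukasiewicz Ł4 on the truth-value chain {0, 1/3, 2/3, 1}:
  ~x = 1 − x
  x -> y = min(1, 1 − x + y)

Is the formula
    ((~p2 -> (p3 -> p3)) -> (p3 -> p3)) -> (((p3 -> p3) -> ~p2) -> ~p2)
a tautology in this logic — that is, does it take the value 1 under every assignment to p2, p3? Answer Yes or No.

p2 = 0, p3 = 0 ↦ 1
p2 = 0, p3 = 1/3 ↦ 1
p2 = 0, p3 = 2/3 ↦ 1
p2 = 0, p3 = 1 ↦ 1
p2 = 1/3, p3 = 0 ↦ 1
p2 = 1/3, p3 = 1/3 ↦ 1
p2 = 1/3, p3 = 2/3 ↦ 1
p2 = 1/3, p3 = 1 ↦ 1
p2 = 2/3, p3 = 0 ↦ 1
p2 = 2/3, p3 = 1/3 ↦ 1
p2 = 2/3, p3 = 2/3 ↦ 1
p2 = 2/3, p3 = 1 ↦ 1
p2 = 1, p3 = 0 ↦ 1
p2 = 1, p3 = 1/3 ↦ 1
p2 = 1, p3 = 2/3 ↦ 1
p2 = 1, p3 = 1 ↦ 1
Every assignment gives a value ≥ 1.

Yes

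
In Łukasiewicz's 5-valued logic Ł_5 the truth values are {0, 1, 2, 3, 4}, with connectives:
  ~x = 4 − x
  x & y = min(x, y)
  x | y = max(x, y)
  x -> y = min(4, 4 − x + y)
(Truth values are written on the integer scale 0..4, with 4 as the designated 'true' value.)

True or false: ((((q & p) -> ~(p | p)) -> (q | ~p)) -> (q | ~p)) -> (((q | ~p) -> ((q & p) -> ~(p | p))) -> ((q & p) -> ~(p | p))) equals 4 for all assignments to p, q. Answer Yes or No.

Yes

At p = 0, q = 3, for instance:
q & p = 3 & 0 = 0
p | p = 0 | 0 = 0
~(p | p) = ~0 = 4
(q & p) -> ~(p | p) = 0 -> 4 = 4
~p = ~0 = 4
q | ~p = 3 | 4 = 4
((q & p) -> ~(p | p)) -> (q | ~p) = 4 -> 4 = 4
(((q & p) -> ~(p | p)) -> (q | ~p)) -> (q | ~p) = 4 -> 4 = 4
(q | ~p) -> ((q & p) -> ~(p | p)) = 4 -> 4 = 4
((q | ~p) -> ((q & p) -> ~(p | p))) -> ((q & p) -> ~(p | p)) = 4 -> 4 = 4
((((q & p) -> ~(p | p)) -> (q | ~p)) -> (q | ~p)) -> (((q | ~p) -> ((q & p) -> ~(p | p))) -> ((q & p) -> ~(p | p))) = 4 -> 4 = 4
and checking the remaining 24 assignments likewise gives ≥ 4 in every case.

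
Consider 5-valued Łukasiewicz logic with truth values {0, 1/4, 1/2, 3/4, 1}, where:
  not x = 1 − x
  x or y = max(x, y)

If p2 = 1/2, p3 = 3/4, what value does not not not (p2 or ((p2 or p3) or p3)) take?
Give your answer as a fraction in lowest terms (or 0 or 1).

1/4

p2 or p3 = 1/2 or 3/4 = 3/4
(p2 or p3) or p3 = 3/4 or 3/4 = 3/4
p2 or ((p2 or p3) or p3) = 1/2 or 3/4 = 3/4
not (p2 or ((p2 or p3) or p3)) = not 3/4 = 1/4
not not (p2 or ((p2 or p3) or p3)) = not 1/4 = 3/4
not not not (p2 or ((p2 or p3) or p3)) = not 3/4 = 1/4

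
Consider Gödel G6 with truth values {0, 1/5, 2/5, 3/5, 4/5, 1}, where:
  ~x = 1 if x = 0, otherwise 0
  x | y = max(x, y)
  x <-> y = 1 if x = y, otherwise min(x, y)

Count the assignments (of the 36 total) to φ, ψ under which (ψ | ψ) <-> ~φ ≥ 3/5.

value 1: 6 assignments (counts)
value 4/5: 1 assignment (counts)
value 3/5: 1 assignment (counts)
value 2/5: 1 assignment
value 1/5: 1 assignment
value 0: 26 assignments
So 8 of the 36 assignments meet the threshold.

8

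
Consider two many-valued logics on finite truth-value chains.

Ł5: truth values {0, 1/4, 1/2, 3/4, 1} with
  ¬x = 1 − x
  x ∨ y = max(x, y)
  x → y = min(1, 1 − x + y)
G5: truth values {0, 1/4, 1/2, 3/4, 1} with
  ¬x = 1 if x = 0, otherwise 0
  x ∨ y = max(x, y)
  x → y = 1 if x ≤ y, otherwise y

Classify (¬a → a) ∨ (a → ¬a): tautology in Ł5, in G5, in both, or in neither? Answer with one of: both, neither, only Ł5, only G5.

In Ł5: every assignment gives 1 — tautology.
In G5: every assignment gives 1 — tautology.

both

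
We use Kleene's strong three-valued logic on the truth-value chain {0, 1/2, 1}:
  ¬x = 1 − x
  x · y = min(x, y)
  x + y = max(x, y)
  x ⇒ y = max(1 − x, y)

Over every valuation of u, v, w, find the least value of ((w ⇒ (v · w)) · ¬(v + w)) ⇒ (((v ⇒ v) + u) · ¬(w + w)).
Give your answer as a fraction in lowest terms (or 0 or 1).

Take u = 0, v = 0, w = 1/2:
v · w = 0 · 1/2 = 0
w ⇒ (v · w) = 1/2 ⇒ 0 = 1/2
v + w = 0 + 1/2 = 1/2
¬(v + w) = ¬1/2 = 1/2
(w ⇒ (v · w)) · ¬(v + w) = 1/2 · 1/2 = 1/2
v ⇒ v = 0 ⇒ 0 = 1
(v ⇒ v) + u = 1 + 0 = 1
w + w = 1/2 + 1/2 = 1/2
¬(w + w) = ¬1/2 = 1/2
((v ⇒ v) + u) · ¬(w + w) = 1 · 1/2 = 1/2
((w ⇒ (v · w)) · ¬(v + w)) ⇒ (((v ⇒ v) + u) · ¬(w + w)) = 1/2 ⇒ 1/2 = 1/2
No assignment yields a value below 1/2, so this is the minimum.

1/2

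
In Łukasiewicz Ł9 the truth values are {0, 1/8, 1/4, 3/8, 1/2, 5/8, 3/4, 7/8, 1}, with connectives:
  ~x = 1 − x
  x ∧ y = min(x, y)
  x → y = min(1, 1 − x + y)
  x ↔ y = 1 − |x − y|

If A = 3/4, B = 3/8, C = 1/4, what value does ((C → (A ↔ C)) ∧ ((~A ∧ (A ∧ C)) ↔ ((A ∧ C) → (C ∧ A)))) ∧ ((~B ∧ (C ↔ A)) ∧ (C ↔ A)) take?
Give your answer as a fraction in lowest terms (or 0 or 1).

1/4

A ↔ C = 3/4 ↔ 1/4 = 1/2
C → (A ↔ C) = 1/4 → 1/2 = 1
~A = ~3/4 = 1/4
A ∧ C = 3/4 ∧ 1/4 = 1/4
~A ∧ (A ∧ C) = 1/4 ∧ 1/4 = 1/4
A ∧ C = 3/4 ∧ 1/4 = 1/4
C ∧ A = 1/4 ∧ 3/4 = 1/4
(A ∧ C) → (C ∧ A) = 1/4 → 1/4 = 1
(~A ∧ (A ∧ C)) ↔ ((A ∧ C) → (C ∧ A)) = 1/4 ↔ 1 = 1/4
(C → (A ↔ C)) ∧ ((~A ∧ (A ∧ C)) ↔ ((A ∧ C) → (C ∧ A))) = 1 ∧ 1/4 = 1/4
~B = ~3/8 = 5/8
C ↔ A = 1/4 ↔ 3/4 = 1/2
~B ∧ (C ↔ A) = 5/8 ∧ 1/2 = 1/2
C ↔ A = 1/4 ↔ 3/4 = 1/2
(~B ∧ (C ↔ A)) ∧ (C ↔ A) = 1/2 ∧ 1/2 = 1/2
((C → (A ↔ C)) ∧ ((~A ∧ (A ∧ C)) ↔ ((A ∧ C) → (C ∧ A)))) ∧ ((~B ∧ (C ↔ A)) ∧ (C ↔ A)) = 1/4 ∧ 1/2 = 1/4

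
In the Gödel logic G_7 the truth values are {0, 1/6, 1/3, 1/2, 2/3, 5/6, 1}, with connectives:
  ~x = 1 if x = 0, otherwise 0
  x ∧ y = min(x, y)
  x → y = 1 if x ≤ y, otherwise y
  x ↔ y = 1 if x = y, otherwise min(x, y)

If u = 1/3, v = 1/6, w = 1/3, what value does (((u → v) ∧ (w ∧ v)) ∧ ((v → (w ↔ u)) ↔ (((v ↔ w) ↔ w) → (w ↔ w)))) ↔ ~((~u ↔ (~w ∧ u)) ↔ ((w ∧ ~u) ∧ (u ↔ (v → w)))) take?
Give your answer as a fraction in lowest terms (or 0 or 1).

u → v = 1/3 → 1/6 = 1/6
w ∧ v = 1/3 ∧ 1/6 = 1/6
(u → v) ∧ (w ∧ v) = 1/6 ∧ 1/6 = 1/6
w ↔ u = 1/3 ↔ 1/3 = 1
v → (w ↔ u) = 1/6 → 1 = 1
v ↔ w = 1/6 ↔ 1/3 = 1/6
(v ↔ w) ↔ w = 1/6 ↔ 1/3 = 1/6
w ↔ w = 1/3 ↔ 1/3 = 1
((v ↔ w) ↔ w) → (w ↔ w) = 1/6 → 1 = 1
(v → (w ↔ u)) ↔ (((v ↔ w) ↔ w) → (w ↔ w)) = 1 ↔ 1 = 1
((u → v) ∧ (w ∧ v)) ∧ ((v → (w ↔ u)) ↔ (((v ↔ w) ↔ w) → (w ↔ w))) = 1/6 ∧ 1 = 1/6
~u = ~1/3 = 0
~w = ~1/3 = 0
~w ∧ u = 0 ∧ 1/3 = 0
~u ↔ (~w ∧ u) = 0 ↔ 0 = 1
~u = ~1/3 = 0
w ∧ ~u = 1/3 ∧ 0 = 0
v → w = 1/6 → 1/3 = 1
u ↔ (v → w) = 1/3 ↔ 1 = 1/3
(w ∧ ~u) ∧ (u ↔ (v → w)) = 0 ∧ 1/3 = 0
(~u ↔ (~w ∧ u)) ↔ ((w ∧ ~u) ∧ (u ↔ (v → w))) = 1 ↔ 0 = 0
~((~u ↔ (~w ∧ u)) ↔ ((w ∧ ~u) ∧ (u ↔ (v → w)))) = ~0 = 1
(((u → v) ∧ (w ∧ v)) ∧ ((v → (w ↔ u)) ↔ (((v ↔ w) ↔ w) → (w ↔ w)))) ↔ ~((~u ↔ (~w ∧ u)) ↔ ((w ∧ ~u) ∧ (u ↔ (v → w)))) = 1/6 ↔ 1 = 1/6

1/6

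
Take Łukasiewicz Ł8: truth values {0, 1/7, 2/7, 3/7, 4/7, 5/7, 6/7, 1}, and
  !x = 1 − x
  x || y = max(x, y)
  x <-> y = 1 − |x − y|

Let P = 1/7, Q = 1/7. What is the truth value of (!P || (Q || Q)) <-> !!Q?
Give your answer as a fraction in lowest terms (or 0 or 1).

!P = !1/7 = 6/7
Q || Q = 1/7 || 1/7 = 1/7
!P || (Q || Q) = 6/7 || 1/7 = 6/7
!Q = !1/7 = 6/7
!!Q = !6/7 = 1/7
(!P || (Q || Q)) <-> !!Q = 6/7 <-> 1/7 = 2/7

2/7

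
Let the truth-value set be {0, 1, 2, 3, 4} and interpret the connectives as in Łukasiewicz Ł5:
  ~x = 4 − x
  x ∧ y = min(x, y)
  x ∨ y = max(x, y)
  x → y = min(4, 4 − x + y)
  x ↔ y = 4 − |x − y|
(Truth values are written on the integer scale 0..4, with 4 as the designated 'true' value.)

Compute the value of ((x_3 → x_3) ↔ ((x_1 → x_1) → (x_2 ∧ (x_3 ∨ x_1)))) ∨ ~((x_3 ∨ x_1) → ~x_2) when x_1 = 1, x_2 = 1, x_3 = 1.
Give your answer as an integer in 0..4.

1

x_3 → x_3 = 1 → 1 = 4
x_1 → x_1 = 1 → 1 = 4
x_3 ∨ x_1 = 1 ∨ 1 = 1
x_2 ∧ (x_3 ∨ x_1) = 1 ∧ 1 = 1
(x_1 → x_1) → (x_2 ∧ (x_3 ∨ x_1)) = 4 → 1 = 1
(x_3 → x_3) ↔ ((x_1 → x_1) → (x_2 ∧ (x_3 ∨ x_1))) = 4 ↔ 1 = 1
x_3 ∨ x_1 = 1 ∨ 1 = 1
~x_2 = ~1 = 3
(x_3 ∨ x_1) → ~x_2 = 1 → 3 = 4
~((x_3 ∨ x_1) → ~x_2) = ~4 = 0
((x_3 → x_3) ↔ ((x_1 → x_1) → (x_2 ∧ (x_3 ∨ x_1)))) ∨ ~((x_3 ∨ x_1) → ~x_2) = 1 ∨ 0 = 1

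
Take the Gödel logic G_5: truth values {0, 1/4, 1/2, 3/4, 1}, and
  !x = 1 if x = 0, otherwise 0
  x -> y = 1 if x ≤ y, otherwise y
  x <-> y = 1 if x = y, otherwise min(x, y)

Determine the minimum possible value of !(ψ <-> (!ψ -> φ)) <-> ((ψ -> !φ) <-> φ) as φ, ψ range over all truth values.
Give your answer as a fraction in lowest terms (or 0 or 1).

1/4

Take φ = 1/4, ψ = 0:
!ψ = !0 = 1
!ψ -> φ = 1 -> 1/4 = 1/4
ψ <-> (!ψ -> φ) = 0 <-> 1/4 = 0
!(ψ <-> (!ψ -> φ)) = !0 = 1
!φ = !1/4 = 0
ψ -> !φ = 0 -> 0 = 1
(ψ -> !φ) <-> φ = 1 <-> 1/4 = 1/4
!(ψ <-> (!ψ -> φ)) <-> ((ψ -> !φ) <-> φ) = 1 <-> 1/4 = 1/4
No assignment yields a value below 1/4, so this is the minimum.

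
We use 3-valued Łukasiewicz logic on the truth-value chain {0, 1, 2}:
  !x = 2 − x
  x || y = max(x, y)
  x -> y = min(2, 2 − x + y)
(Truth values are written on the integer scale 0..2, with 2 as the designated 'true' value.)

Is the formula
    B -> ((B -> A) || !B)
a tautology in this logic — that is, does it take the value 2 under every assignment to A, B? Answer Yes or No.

Counterexample: take A = 0, B = 2.
B -> A = 2 -> 0 = 0
!B = !2 = 0
(B -> A) || !B = 0 || 0 = 0
B -> ((B -> A) || !B) = 2 -> 0 = 0
This gives 0 ≠ 2.

No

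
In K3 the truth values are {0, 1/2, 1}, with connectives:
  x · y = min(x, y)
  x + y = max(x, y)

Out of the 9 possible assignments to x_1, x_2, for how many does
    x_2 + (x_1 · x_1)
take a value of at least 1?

x_1 = 0, x_2 = 0 ↦ 0  <
x_1 = 0, x_2 = 1/2 ↦ 1/2  <
x_1 = 0, x_2 = 1 ↦ 1  ≥
x_1 = 1/2, x_2 = 0 ↦ 1/2  <
x_1 = 1/2, x_2 = 1/2 ↦ 1/2  <
x_1 = 1/2, x_2 = 1 ↦ 1  ≥
x_1 = 1, x_2 = 0 ↦ 1  ≥
x_1 = 1, x_2 = 1/2 ↦ 1  ≥
x_1 = 1, x_2 = 1 ↦ 1  ≥
So 5 of the 9 assignments meet the threshold.

5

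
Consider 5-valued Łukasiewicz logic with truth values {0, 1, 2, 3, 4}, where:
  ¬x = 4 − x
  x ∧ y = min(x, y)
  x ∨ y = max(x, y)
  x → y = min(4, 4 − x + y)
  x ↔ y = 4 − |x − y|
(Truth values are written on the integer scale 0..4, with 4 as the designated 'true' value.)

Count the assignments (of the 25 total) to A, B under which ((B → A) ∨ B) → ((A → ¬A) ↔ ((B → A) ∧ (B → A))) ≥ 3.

value 4: 10 assignments (counts)
value 3: 2 assignments (counts)
value 2: 6 assignments
value 1: 1 assignment
value 0: 6 assignments
So 12 of the 25 assignments meet the threshold.

12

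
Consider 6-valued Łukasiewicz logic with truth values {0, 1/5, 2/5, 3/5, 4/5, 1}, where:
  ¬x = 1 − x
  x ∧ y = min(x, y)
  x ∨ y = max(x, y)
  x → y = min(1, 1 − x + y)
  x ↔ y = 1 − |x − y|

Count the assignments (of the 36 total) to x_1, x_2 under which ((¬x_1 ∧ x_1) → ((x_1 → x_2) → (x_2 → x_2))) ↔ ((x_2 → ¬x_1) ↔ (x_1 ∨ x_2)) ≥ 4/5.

13

value 1: 4 assignments (counts)
value 4/5: 9 assignments (counts)
value 3/5: 9 assignments
value 2/5: 7 assignments
value 1/5: 5 assignments
value 0: 2 assignments
So 13 of the 36 assignments meet the threshold.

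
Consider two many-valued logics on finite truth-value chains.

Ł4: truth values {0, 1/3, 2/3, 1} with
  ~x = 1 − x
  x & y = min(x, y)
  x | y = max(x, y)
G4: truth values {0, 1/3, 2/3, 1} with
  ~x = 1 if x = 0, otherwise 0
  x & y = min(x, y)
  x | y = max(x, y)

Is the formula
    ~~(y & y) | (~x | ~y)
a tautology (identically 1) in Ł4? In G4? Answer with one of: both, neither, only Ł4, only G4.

In Ł4: at x = 1/3, y = 1/3 the value is 2/3 — not a tautology.
In G4: every assignment gives 1 — tautology.

only G4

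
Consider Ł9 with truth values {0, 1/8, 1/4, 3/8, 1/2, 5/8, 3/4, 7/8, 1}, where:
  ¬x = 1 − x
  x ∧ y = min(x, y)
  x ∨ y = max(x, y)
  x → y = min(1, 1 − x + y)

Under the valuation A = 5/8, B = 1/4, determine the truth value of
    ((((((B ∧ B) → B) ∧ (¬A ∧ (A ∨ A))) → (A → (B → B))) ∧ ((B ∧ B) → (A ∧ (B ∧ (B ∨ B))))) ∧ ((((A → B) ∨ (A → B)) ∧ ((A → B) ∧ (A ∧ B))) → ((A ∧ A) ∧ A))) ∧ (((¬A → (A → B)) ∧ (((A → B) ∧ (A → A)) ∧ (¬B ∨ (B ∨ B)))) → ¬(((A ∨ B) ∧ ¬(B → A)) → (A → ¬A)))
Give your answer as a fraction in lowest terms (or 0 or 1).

3/8

B ∧ B = 1/4 ∧ 1/4 = 1/4
(B ∧ B) → B = 1/4 → 1/4 = 1
¬A = ¬5/8 = 3/8
A ∨ A = 5/8 ∨ 5/8 = 5/8
¬A ∧ (A ∨ A) = 3/8 ∧ 5/8 = 3/8
((B ∧ B) → B) ∧ (¬A ∧ (A ∨ A)) = 1 ∧ 3/8 = 3/8
B → B = 1/4 → 1/4 = 1
A → (B → B) = 5/8 → 1 = 1
(((B ∧ B) → B) ∧ (¬A ∧ (A ∨ A))) → (A → (B → B)) = 3/8 → 1 = 1
B ∧ B = 1/4 ∧ 1/4 = 1/4
B ∨ B = 1/4 ∨ 1/4 = 1/4
B ∧ (B ∨ B) = 1/4 ∧ 1/4 = 1/4
A ∧ (B ∧ (B ∨ B)) = 5/8 ∧ 1/4 = 1/4
(B ∧ B) → (A ∧ (B ∧ (B ∨ B))) = 1/4 → 1/4 = 1
((((B ∧ B) → B) ∧ (¬A ∧ (A ∨ A))) → (A → (B → B))) ∧ ((B ∧ B) → (A ∧ (B ∧ (B ∨ B)))) = 1 ∧ 1 = 1
A → B = 5/8 → 1/4 = 5/8
A → B = 5/8 → 1/4 = 5/8
(A → B) ∨ (A → B) = 5/8 ∨ 5/8 = 5/8
A → B = 5/8 → 1/4 = 5/8
A ∧ B = 5/8 ∧ 1/4 = 1/4
(A → B) ∧ (A ∧ B) = 5/8 ∧ 1/4 = 1/4
((A → B) ∨ (A → B)) ∧ ((A → B) ∧ (A ∧ B)) = 5/8 ∧ 1/4 = 1/4
A ∧ A = 5/8 ∧ 5/8 = 5/8
(A ∧ A) ∧ A = 5/8 ∧ 5/8 = 5/8
(((A → B) ∨ (A → B)) ∧ ((A → B) ∧ (A ∧ B))) → ((A ∧ A) ∧ A) = 1/4 → 5/8 = 1
(((((B ∧ B) → B) ∧ (¬A ∧ (A ∨ A))) → (A → (B → B))) ∧ ((B ∧ B) → (A ∧ (B ∧ (B ∨ B))))) ∧ ((((A → B) ∨ (A → B)) ∧ ((A → B) ∧ (A ∧ B))) → ((A ∧ A) ∧ A)) = 1 ∧ 1 = 1
¬A = ¬5/8 = 3/8
A → B = 5/8 → 1/4 = 5/8
¬A → (A → B) = 3/8 → 5/8 = 1
A → B = 5/8 → 1/4 = 5/8
A → A = 5/8 → 5/8 = 1
(A → B) ∧ (A → A) = 5/8 ∧ 1 = 5/8
¬B = ¬1/4 = 3/4
B ∨ B = 1/4 ∨ 1/4 = 1/4
¬B ∨ (B ∨ B) = 3/4 ∨ 1/4 = 3/4
((A → B) ∧ (A → A)) ∧ (¬B ∨ (B ∨ B)) = 5/8 ∧ 3/4 = 5/8
(¬A → (A → B)) ∧ (((A → B) ∧ (A → A)) ∧ (¬B ∨ (B ∨ B))) = 1 ∧ 5/8 = 5/8
A ∨ B = 5/8 ∨ 1/4 = 5/8
B → A = 1/4 → 5/8 = 1
¬(B → A) = ¬1 = 0
(A ∨ B) ∧ ¬(B → A) = 5/8 ∧ 0 = 0
¬A = ¬5/8 = 3/8
A → ¬A = 5/8 → 3/8 = 3/4
((A ∨ B) ∧ ¬(B → A)) → (A → ¬A) = 0 → 3/4 = 1
¬(((A ∨ B) ∧ ¬(B → A)) → (A → ¬A)) = ¬1 = 0
((¬A → (A → B)) ∧ (((A → B) ∧ (A → A)) ∧ (¬B ∨ (B ∨ B)))) → ¬(((A ∨ B) ∧ ¬(B → A)) → (A → ¬A)) = 5/8 → 0 = 3/8
((((((B ∧ B) → B) ∧ (¬A ∧ (A ∨ A))) → (A → (B → B))) ∧ ((B ∧ B) → (A ∧ (B ∧ (B ∨ B))))) ∧ ((((A → B) ∨ (A → B)) ∧ ((A → B) ∧ (A ∧ B))) → ((A ∧ A) ∧ A))) ∧ (((¬A → (A → B)) ∧ (((A → B) ∧ (A → A)) ∧ (¬B ∨ (B ∨ B)))) → ¬(((A ∨ B) ∧ ¬(B → A)) → (A → ¬A))) = 1 ∧ 3/8 = 3/8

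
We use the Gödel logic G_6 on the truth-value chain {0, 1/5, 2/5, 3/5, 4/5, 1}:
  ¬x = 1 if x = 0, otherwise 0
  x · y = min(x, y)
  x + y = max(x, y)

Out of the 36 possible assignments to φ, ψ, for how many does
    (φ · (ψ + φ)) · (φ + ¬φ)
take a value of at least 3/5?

18

value 1: 6 assignments (counts)
value 4/5: 6 assignments (counts)
value 3/5: 6 assignments (counts)
value 2/5: 6 assignments
value 1/5: 6 assignments
value 0: 6 assignments
So 18 of the 36 assignments meet the threshold.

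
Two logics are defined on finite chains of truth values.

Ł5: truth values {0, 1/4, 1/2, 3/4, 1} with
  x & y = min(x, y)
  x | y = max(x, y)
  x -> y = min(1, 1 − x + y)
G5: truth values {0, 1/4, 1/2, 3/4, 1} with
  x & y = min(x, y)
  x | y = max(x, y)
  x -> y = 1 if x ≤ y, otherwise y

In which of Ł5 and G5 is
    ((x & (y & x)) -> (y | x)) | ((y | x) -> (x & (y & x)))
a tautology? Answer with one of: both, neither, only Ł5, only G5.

both

In Ł5: every assignment gives 1 — tautology.
In G5: every assignment gives 1 — tautology.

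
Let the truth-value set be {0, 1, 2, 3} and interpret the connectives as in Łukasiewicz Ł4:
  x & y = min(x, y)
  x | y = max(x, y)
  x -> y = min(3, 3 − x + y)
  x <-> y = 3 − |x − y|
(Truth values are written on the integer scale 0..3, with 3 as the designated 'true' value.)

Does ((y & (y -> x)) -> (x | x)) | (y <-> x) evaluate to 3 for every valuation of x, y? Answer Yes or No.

Counterexample: take x = 0, y = 1.
y -> x = 1 -> 0 = 2
y & (y -> x) = 1 & 2 = 1
x | x = 0 | 0 = 0
(y & (y -> x)) -> (x | x) = 1 -> 0 = 2
y <-> x = 1 <-> 0 = 2
((y & (y -> x)) -> (x | x)) | (y <-> x) = 2 | 2 = 2
This gives 2 ≠ 3.

No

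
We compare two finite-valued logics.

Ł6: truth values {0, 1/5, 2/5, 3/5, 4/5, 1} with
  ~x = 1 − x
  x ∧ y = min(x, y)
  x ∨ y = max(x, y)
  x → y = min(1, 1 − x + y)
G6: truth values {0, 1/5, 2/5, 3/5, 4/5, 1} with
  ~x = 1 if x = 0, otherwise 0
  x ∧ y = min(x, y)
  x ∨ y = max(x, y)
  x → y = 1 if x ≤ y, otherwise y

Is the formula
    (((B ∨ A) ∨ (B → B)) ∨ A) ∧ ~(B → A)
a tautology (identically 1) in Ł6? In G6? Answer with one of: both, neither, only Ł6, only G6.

neither

In Ł6: at A = 0, B = 0 the value is 0 — not a tautology.
In G6: at A = 0, B = 0 the value is 0 — not a tautology.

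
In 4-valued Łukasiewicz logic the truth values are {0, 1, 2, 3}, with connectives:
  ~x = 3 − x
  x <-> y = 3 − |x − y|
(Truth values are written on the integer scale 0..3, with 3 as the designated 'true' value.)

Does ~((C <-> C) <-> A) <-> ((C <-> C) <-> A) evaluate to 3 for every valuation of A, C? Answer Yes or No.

Counterexample: take A = 0, C = 0.
C <-> C = 0 <-> 0 = 3
(C <-> C) <-> A = 3 <-> 0 = 0
~((C <-> C) <-> A) = ~0 = 3
C <-> C = 0 <-> 0 = 3
(C <-> C) <-> A = 3 <-> 0 = 0
~((C <-> C) <-> A) <-> ((C <-> C) <-> A) = 3 <-> 0 = 0
This gives 0 ≠ 3.

No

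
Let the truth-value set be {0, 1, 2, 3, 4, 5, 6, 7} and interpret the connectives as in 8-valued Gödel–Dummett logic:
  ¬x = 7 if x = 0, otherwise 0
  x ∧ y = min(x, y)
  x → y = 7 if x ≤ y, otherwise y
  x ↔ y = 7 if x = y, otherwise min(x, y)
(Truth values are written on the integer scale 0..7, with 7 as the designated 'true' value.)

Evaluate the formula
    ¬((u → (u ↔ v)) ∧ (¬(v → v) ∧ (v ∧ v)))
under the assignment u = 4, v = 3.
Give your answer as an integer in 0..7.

u ↔ v = 4 ↔ 3 = 3
u → (u ↔ v) = 4 → 3 = 3
v → v = 3 → 3 = 7
¬(v → v) = ¬7 = 0
v ∧ v = 3 ∧ 3 = 3
¬(v → v) ∧ (v ∧ v) = 0 ∧ 3 = 0
(u → (u ↔ v)) ∧ (¬(v → v) ∧ (v ∧ v)) = 3 ∧ 0 = 0
¬((u → (u ↔ v)) ∧ (¬(v → v) ∧ (v ∧ v))) = ¬0 = 7

7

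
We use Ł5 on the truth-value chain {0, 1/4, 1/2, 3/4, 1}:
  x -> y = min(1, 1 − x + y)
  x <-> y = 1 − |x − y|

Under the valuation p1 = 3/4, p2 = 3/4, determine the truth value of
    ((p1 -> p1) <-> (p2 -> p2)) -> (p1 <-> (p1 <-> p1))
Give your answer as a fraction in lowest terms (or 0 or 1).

3/4

p1 -> p1 = 3/4 -> 3/4 = 1
p2 -> p2 = 3/4 -> 3/4 = 1
(p1 -> p1) <-> (p2 -> p2) = 1 <-> 1 = 1
p1 <-> p1 = 3/4 <-> 3/4 = 1
p1 <-> (p1 <-> p1) = 3/4 <-> 1 = 3/4
((p1 -> p1) <-> (p2 -> p2)) -> (p1 <-> (p1 <-> p1)) = 1 -> 3/4 = 3/4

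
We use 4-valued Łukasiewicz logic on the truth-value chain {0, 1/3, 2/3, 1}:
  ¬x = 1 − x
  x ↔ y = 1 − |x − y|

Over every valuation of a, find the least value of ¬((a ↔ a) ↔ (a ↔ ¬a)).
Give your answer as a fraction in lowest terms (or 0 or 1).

1/3

Take a = 1/3:
a ↔ a = 1/3 ↔ 1/3 = 1
¬a = ¬1/3 = 2/3
a ↔ ¬a = 1/3 ↔ 2/3 = 2/3
(a ↔ a) ↔ (a ↔ ¬a) = 1 ↔ 2/3 = 2/3
¬((a ↔ a) ↔ (a ↔ ¬a)) = ¬2/3 = 1/3
No assignment yields a value below 1/3, so this is the minimum.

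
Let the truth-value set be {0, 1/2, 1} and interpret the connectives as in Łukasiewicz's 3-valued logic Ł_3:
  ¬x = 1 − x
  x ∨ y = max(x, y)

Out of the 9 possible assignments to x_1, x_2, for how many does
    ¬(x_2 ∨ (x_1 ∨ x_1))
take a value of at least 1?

x_1 = 0, x_2 = 0 ↦ 1  ≥
x_1 = 0, x_2 = 1/2 ↦ 1/2  <
x_1 = 0, x_2 = 1 ↦ 0  <
x_1 = 1/2, x_2 = 0 ↦ 1/2  <
x_1 = 1/2, x_2 = 1/2 ↦ 1/2  <
x_1 = 1/2, x_2 = 1 ↦ 0  <
x_1 = 1, x_2 = 0 ↦ 0  <
x_1 = 1, x_2 = 1/2 ↦ 0  <
x_1 = 1, x_2 = 1 ↦ 0  <
So 1 of the 9 assignments meets the threshold.

1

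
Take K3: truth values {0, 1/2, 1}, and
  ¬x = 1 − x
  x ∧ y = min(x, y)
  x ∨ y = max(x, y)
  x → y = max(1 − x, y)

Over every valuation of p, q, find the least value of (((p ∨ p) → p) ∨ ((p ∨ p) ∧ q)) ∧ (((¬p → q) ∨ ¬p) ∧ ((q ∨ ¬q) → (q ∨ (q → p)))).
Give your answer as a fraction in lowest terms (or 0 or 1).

Take p = 0, q = 1/2:
p ∨ p = 0 ∨ 0 = 0
(p ∨ p) → p = 0 → 0 = 1
p ∨ p = 0 ∨ 0 = 0
(p ∨ p) ∧ q = 0 ∧ 1/2 = 0
((p ∨ p) → p) ∨ ((p ∨ p) ∧ q) = 1 ∨ 0 = 1
¬p = ¬0 = 1
¬p → q = 1 → 1/2 = 1/2
¬p = ¬0 = 1
(¬p → q) ∨ ¬p = 1/2 ∨ 1 = 1
¬q = ¬1/2 = 1/2
q ∨ ¬q = 1/2 ∨ 1/2 = 1/2
q → p = 1/2 → 0 = 1/2
q ∨ (q → p) = 1/2 ∨ 1/2 = 1/2
(q ∨ ¬q) → (q ∨ (q → p)) = 1/2 → 1/2 = 1/2
((¬p → q) ∨ ¬p) ∧ ((q ∨ ¬q) → (q ∨ (q → p))) = 1 ∧ 1/2 = 1/2
(((p ∨ p) → p) ∨ ((p ∨ p) ∧ q)) ∧ (((¬p → q) ∨ ¬p) ∧ ((q ∨ ¬q) → (q ∨ (q → p)))) = 1 ∧ 1/2 = 1/2
No assignment yields a value below 1/2, so this is the minimum.

1/2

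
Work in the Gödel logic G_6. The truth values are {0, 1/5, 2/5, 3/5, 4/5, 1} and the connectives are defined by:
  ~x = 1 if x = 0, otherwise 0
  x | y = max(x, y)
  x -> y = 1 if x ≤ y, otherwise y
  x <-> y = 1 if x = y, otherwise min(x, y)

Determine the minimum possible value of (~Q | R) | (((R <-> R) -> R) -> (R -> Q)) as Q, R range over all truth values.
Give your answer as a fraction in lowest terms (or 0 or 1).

Take Q = 1/5, R = 2/5:
~Q = ~1/5 = 0
~Q | R = 0 | 2/5 = 2/5
R <-> R = 2/5 <-> 2/5 = 1
(R <-> R) -> R = 1 -> 2/5 = 2/5
R -> Q = 2/5 -> 1/5 = 1/5
((R <-> R) -> R) -> (R -> Q) = 2/5 -> 1/5 = 1/5
(~Q | R) | (((R <-> R) -> R) -> (R -> Q)) = 2/5 | 1/5 = 2/5
No assignment yields a value below 2/5, so this is the minimum.

2/5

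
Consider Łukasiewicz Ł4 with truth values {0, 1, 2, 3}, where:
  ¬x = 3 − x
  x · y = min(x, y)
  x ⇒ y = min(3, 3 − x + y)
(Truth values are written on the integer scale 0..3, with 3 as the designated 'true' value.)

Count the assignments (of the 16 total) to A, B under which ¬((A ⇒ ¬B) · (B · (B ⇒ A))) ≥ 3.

A = 0, B = 0 ↦ 3  ≥
A = 0, B = 1 ↦ 2  <
A = 0, B = 2 ↦ 2  <
A = 0, B = 3 ↦ 3  ≥
A = 1, B = 0 ↦ 3  ≥
A = 1, B = 1 ↦ 2  <
A = 1, B = 2 ↦ 1  <
A = 1, B = 3 ↦ 2  <
A = 2, B = 0 ↦ 3  ≥
A = 2, B = 1 ↦ 2  <
A = 2, B = 2 ↦ 1  <
A = 2, B = 3 ↦ 2  <
A = 3, B = 0 ↦ 3  ≥
A = 3, B = 1 ↦ 2  <
A = 3, B = 2 ↦ 2  <
A = 3, B = 3 ↦ 3  ≥
So 6 of the 16 assignments meet the threshold.

6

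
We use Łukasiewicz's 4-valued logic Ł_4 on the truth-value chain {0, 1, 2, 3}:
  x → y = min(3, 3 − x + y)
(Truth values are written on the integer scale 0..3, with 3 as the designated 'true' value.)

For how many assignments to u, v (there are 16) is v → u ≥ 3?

10

u = 0, v = 0 ↦ 3  ≥
u = 0, v = 1 ↦ 2  <
u = 0, v = 2 ↦ 1  <
u = 0, v = 3 ↦ 0  <
u = 1, v = 0 ↦ 3  ≥
u = 1, v = 1 ↦ 3  ≥
u = 1, v = 2 ↦ 2  <
u = 1, v = 3 ↦ 1  <
u = 2, v = 0 ↦ 3  ≥
u = 2, v = 1 ↦ 3  ≥
u = 2, v = 2 ↦ 3  ≥
u = 2, v = 3 ↦ 2  <
u = 3, v = 0 ↦ 3  ≥
u = 3, v = 1 ↦ 3  ≥
u = 3, v = 2 ↦ 3  ≥
u = 3, v = 3 ↦ 3  ≥
So 10 of the 16 assignments meet the threshold.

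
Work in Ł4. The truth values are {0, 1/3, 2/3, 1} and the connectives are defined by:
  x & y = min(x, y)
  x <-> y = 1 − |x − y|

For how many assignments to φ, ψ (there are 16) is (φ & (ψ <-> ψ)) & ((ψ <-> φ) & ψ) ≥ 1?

φ = 0, ψ = 0 ↦ 0  <
φ = 0, ψ = 1/3 ↦ 0  <
φ = 0, ψ = 2/3 ↦ 0  <
φ = 0, ψ = 1 ↦ 0  <
φ = 1/3, ψ = 0 ↦ 0  <
φ = 1/3, ψ = 1/3 ↦ 1/3  <
φ = 1/3, ψ = 2/3 ↦ 1/3  <
φ = 1/3, ψ = 1 ↦ 1/3  <
φ = 2/3, ψ = 0 ↦ 0  <
φ = 2/3, ψ = 1/3 ↦ 1/3  <
φ = 2/3, ψ = 2/3 ↦ 2/3  <
φ = 2/3, ψ = 1 ↦ 2/3  <
φ = 1, ψ = 0 ↦ 0  <
φ = 1, ψ = 1/3 ↦ 1/3  <
φ = 1, ψ = 2/3 ↦ 2/3  <
φ = 1, ψ = 1 ↦ 1  ≥
So 1 of the 16 assignments meets the threshold.

1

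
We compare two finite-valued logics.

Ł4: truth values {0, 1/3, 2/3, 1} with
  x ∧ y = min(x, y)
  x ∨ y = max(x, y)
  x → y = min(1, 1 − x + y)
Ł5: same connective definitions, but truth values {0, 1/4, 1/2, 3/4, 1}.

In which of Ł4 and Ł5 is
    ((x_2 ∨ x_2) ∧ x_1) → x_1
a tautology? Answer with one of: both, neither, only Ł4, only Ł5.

In Ł4: every assignment gives 1 — tautology.
In Ł5: every assignment gives 1 — tautology.

both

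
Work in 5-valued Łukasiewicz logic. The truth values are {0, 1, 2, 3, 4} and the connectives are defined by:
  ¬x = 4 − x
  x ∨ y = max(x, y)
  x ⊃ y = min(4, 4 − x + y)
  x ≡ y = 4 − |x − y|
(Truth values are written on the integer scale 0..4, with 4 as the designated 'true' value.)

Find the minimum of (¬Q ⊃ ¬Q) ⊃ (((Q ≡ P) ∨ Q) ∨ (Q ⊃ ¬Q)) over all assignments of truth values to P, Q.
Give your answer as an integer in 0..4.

Take P = 0, Q = 3:
¬Q = ¬3 = 1
¬Q = ¬3 = 1
¬Q ⊃ ¬Q = 1 ⊃ 1 = 4
Q ≡ P = 3 ≡ 0 = 1
(Q ≡ P) ∨ Q = 1 ∨ 3 = 3
¬Q = ¬3 = 1
Q ⊃ ¬Q = 3 ⊃ 1 = 2
((Q ≡ P) ∨ Q) ∨ (Q ⊃ ¬Q) = 3 ∨ 2 = 3
(¬Q ⊃ ¬Q) ⊃ (((Q ≡ P) ∨ Q) ∨ (Q ⊃ ¬Q)) = 4 ⊃ 3 = 3
No assignment yields a value below 3, so this is the minimum.

3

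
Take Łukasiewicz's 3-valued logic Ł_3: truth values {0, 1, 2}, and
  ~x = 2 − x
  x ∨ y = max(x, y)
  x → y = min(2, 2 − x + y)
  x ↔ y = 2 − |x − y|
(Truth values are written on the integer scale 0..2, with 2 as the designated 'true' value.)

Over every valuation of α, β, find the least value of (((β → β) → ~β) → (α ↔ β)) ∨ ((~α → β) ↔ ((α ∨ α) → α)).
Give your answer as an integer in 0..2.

Take α = 1, β = 0:
β → β = 0 → 0 = 2
~β = ~0 = 2
(β → β) → ~β = 2 → 2 = 2
α ↔ β = 1 ↔ 0 = 1
((β → β) → ~β) → (α ↔ β) = 2 → 1 = 1
~α = ~1 = 1
~α → β = 1 → 0 = 1
α ∨ α = 1 ∨ 1 = 1
(α ∨ α) → α = 1 → 1 = 2
(~α → β) ↔ ((α ∨ α) → α) = 1 ↔ 2 = 1
(((β → β) → ~β) → (α ↔ β)) ∨ ((~α → β) ↔ ((α ∨ α) → α)) = 1 ∨ 1 = 1
No assignment yields a value below 1, so this is the minimum.

1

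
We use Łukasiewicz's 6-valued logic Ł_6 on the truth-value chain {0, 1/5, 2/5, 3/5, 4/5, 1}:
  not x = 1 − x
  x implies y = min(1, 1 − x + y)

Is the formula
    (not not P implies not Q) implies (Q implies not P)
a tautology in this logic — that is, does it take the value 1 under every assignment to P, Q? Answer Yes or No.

Yes

At P = 4/5, Q = 0, for instance:
not P = not 4/5 = 1/5
not not P = not 1/5 = 4/5
not Q = not 0 = 1
not not P implies not Q = 4/5 implies 1 = 1
Q implies not P = 0 implies 1/5 = 1
(not not P implies not Q) implies (Q implies not P) = 1 implies 1 = 1
and checking the remaining 35 assignments likewise gives ≥ 1 in every case.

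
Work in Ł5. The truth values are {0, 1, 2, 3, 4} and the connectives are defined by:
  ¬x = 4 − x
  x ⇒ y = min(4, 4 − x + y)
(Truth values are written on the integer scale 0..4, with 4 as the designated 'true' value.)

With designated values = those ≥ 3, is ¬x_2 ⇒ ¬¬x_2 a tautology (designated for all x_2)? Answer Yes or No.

No

Counterexample: take x_2 = 0.
¬x_2 = ¬0 = 4
¬x_2 = ¬0 = 4
¬¬x_2 = ¬4 = 0
¬x_2 ⇒ ¬¬x_2 = 4 ⇒ 0 = 0
This gives 0, which is below 3.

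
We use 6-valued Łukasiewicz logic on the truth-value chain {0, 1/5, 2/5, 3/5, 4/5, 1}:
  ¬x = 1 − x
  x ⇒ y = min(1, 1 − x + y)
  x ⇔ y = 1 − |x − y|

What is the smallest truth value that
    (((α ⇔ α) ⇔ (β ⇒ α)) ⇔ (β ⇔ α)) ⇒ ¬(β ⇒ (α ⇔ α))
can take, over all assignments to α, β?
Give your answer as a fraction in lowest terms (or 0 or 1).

Take α = 0, β = 0:
α ⇔ α = 0 ⇔ 0 = 1
β ⇒ α = 0 ⇒ 0 = 1
(α ⇔ α) ⇔ (β ⇒ α) = 1 ⇔ 1 = 1
β ⇔ α = 0 ⇔ 0 = 1
((α ⇔ α) ⇔ (β ⇒ α)) ⇔ (β ⇔ α) = 1 ⇔ 1 = 1
α ⇔ α = 0 ⇔ 0 = 1
β ⇒ (α ⇔ α) = 0 ⇒ 1 = 1
¬(β ⇒ (α ⇔ α)) = ¬1 = 0
(((α ⇔ α) ⇔ (β ⇒ α)) ⇔ (β ⇔ α)) ⇒ ¬(β ⇒ (α ⇔ α)) = 1 ⇒ 0 = 0
No assignment yields a value below 0, so this is the minimum.

0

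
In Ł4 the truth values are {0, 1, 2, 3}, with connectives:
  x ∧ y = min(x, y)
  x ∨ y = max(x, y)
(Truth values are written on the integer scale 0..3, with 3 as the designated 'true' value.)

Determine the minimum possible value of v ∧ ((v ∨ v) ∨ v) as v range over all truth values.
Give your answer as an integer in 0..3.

0

Take v = 0:
v ∨ v = 0 ∨ 0 = 0
(v ∨ v) ∨ v = 0 ∨ 0 = 0
v ∧ ((v ∨ v) ∨ v) = 0 ∧ 0 = 0
No assignment yields a value below 0, so this is the minimum.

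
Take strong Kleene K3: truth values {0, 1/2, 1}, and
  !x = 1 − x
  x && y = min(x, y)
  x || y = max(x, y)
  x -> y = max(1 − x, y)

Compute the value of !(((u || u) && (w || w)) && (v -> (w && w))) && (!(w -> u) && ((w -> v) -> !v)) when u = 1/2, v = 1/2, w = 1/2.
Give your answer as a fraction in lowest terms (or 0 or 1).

u || u = 1/2 || 1/2 = 1/2
w || w = 1/2 || 1/2 = 1/2
(u || u) && (w || w) = 1/2 && 1/2 = 1/2
w && w = 1/2 && 1/2 = 1/2
v -> (w && w) = 1/2 -> 1/2 = 1/2
((u || u) && (w || w)) && (v -> (w && w)) = 1/2 && 1/2 = 1/2
!(((u || u) && (w || w)) && (v -> (w && w))) = !1/2 = 1/2
w -> u = 1/2 -> 1/2 = 1/2
!(w -> u) = !1/2 = 1/2
w -> v = 1/2 -> 1/2 = 1/2
!v = !1/2 = 1/2
(w -> v) -> !v = 1/2 -> 1/2 = 1/2
!(w -> u) && ((w -> v) -> !v) = 1/2 && 1/2 = 1/2
!(((u || u) && (w || w)) && (v -> (w && w))) && (!(w -> u) && ((w -> v) -> !v)) = 1/2 && 1/2 = 1/2

1/2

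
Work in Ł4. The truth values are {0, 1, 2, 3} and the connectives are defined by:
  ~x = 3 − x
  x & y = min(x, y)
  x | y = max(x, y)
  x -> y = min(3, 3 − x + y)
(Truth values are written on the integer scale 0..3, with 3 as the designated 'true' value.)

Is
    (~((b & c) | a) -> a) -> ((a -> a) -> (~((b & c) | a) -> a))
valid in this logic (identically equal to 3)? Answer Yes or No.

Yes

At a = 0, b = 3, c = 2, for instance:
b & c = 3 & 2 = 2
(b & c) | a = 2 | 0 = 2
~((b & c) | a) = ~2 = 1
~((b & c) | a) -> a = 1 -> 0 = 2
a -> a = 0 -> 0 = 3
~((b & c) | a) -> a = 1 -> 0 = 2
(a -> a) -> (~((b & c) | a) -> a) = 3 -> 2 = 2
(~((b & c) | a) -> a) -> ((a -> a) -> (~((b & c) | a) -> a)) = 2 -> 2 = 3
and checking the remaining 63 assignments likewise gives ≥ 3 in every case.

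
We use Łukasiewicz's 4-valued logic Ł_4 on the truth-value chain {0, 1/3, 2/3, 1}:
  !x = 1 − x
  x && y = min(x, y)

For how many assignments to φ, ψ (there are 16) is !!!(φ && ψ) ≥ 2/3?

φ = 0, ψ = 0 ↦ 1  ≥
φ = 0, ψ = 1/3 ↦ 1  ≥
φ = 0, ψ = 2/3 ↦ 1  ≥
φ = 0, ψ = 1 ↦ 1  ≥
φ = 1/3, ψ = 0 ↦ 1  ≥
φ = 1/3, ψ = 1/3 ↦ 2/3  ≥
φ = 1/3, ψ = 2/3 ↦ 2/3  ≥
φ = 1/3, ψ = 1 ↦ 2/3  ≥
φ = 2/3, ψ = 0 ↦ 1  ≥
φ = 2/3, ψ = 1/3 ↦ 2/3  ≥
φ = 2/3, ψ = 2/3 ↦ 1/3  <
φ = 2/3, ψ = 1 ↦ 1/3  <
φ = 1, ψ = 0 ↦ 1  ≥
φ = 1, ψ = 1/3 ↦ 2/3  ≥
φ = 1, ψ = 2/3 ↦ 1/3  <
φ = 1, ψ = 1 ↦ 0  <
So 12 of the 16 assignments meet the threshold.

12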